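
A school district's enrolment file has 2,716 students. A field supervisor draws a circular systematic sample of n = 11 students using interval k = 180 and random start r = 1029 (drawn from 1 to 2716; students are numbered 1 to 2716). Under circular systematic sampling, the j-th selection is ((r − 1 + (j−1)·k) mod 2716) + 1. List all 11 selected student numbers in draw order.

Selection 1: 1029
Selection 2: 1029 + 180 = 1209
Selection 3: 1209 + 180 = 1389
Selection 4: 1389 + 180 = 1569
Selection 5: 1569 + 180 = 1749
Selection 6: 1749 + 180 = 1929
Selection 7: 1929 + 180 = 2109
Selection 8: 2109 + 180 = 2289
Selection 9: 2289 + 180 = 2469
Selection 10: 2469 + 180 = 2649
Selection 11: 2649 + 180 = 2829 → 2829 − 2716 = 113

1029, 1209, 1389, 1569, 1749, 1929, 2109, 2289, 2469, 2649, 113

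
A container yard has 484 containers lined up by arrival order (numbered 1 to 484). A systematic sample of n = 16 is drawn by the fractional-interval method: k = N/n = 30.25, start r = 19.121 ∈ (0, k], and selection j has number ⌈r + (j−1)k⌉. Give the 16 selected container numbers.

j=1: r + 0k = 19.121 → ⌈·⌉ = 20
j=2: r + 1k = 49.371 → ⌈·⌉ = 50
j=3: r + 2k = 79.621 → ⌈·⌉ = 80
j=4: r + 3k = 109.871 → ⌈·⌉ = 110
j=5: r + 4k = 140.121 → ⌈·⌉ = 141
j=6: r + 5k = 170.371 → ⌈·⌉ = 171
j=7: r + 6k = 200.621 → ⌈·⌉ = 201
j=8: r + 7k = 230.871 → ⌈·⌉ = 231
j=9: r + 8k = 261.121 → ⌈·⌉ = 262
j=10: r + 9k = 291.371 → ⌈·⌉ = 292
j=11: r + 10k = 321.621 → ⌈·⌉ = 322
j=12: r + 11k = 351.871 → ⌈·⌉ = 352
j=13: r + 12k = 382.121 → ⌈·⌉ = 383
j=14: r + 13k = 412.371 → ⌈·⌉ = 413
j=15: r + 14k = 442.621 → ⌈·⌉ = 443
j=16: r + 15k = 472.871 → ⌈·⌉ = 473

20, 50, 80, 110, 141, 171, 201, 231, 262, 292, 322, 352, 383, 413, 443, 473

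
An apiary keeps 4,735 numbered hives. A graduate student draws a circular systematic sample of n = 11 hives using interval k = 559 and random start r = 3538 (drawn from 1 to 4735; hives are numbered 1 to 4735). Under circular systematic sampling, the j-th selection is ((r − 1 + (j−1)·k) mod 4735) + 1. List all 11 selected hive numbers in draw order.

3538, 4097, 4656, 480, 1039, 1598, 2157, 2716, 3275, 3834, 4393

Selection 1: 3538
Selection 2: 3538 + 559 = 4097
Selection 3: 4097 + 559 = 4656
Selection 4: 4656 + 559 = 5215 → 5215 − 4735 = 480
Selection 5: 480 + 559 = 1039
Selection 6: 1039 + 559 = 1598
Selection 7: 1598 + 559 = 2157
Selection 8: 2157 + 559 = 2716
Selection 9: 2716 + 559 = 3275
Selection 10: 3275 + 559 = 3834
Selection 11: 3834 + 559 = 4393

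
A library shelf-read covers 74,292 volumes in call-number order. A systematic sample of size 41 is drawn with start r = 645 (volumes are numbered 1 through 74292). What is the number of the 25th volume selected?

k = 74292/41 = 1812
25th selection = r + (25−1)·k = 645 + 24×1812 = 645 + 43488 = 44133

44133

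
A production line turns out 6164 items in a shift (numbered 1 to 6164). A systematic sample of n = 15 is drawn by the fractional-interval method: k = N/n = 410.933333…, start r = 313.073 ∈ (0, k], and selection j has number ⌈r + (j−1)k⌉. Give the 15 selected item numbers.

314, 725, 1135, 1546, 1957, 2368, 2779, 3190, 3601, 4012, 4423, 4834, 5245, 5656, 6067

j=1: r + 0k = 313.073 → ⌈·⌉ = 314
j=2: r + 1k = 724.006333… → ⌈·⌉ = 725
j=3: r + 2k = 1134.939666… → ⌈·⌉ = 1135
j=4: r + 3k = 1545.873 → ⌈·⌉ = 1546
j=5: r + 4k = 1956.806333… → ⌈·⌉ = 1957
j=6: r + 5k = 2367.739666… → ⌈·⌉ = 2368
j=7: r + 6k = 2778.673 → ⌈·⌉ = 2779
j=8: r + 7k = 3189.606333… → ⌈·⌉ = 3190
j=9: r + 8k = 3600.539666… → ⌈·⌉ = 3601
j=10: r + 9k = 4011.473 → ⌈·⌉ = 4012
j=11: r + 10k = 4422.406333… → ⌈·⌉ = 4423
j=12: r + 11k = 4833.339666… → ⌈·⌉ = 4834
j=13: r + 12k = 5244.273 → ⌈·⌉ = 5245
j=14: r + 13k = 5655.206333… → ⌈·⌉ = 5656
j=15: r + 14k = 6066.139666… → ⌈·⌉ = 6067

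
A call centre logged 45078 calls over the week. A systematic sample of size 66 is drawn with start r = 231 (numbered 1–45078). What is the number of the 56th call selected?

k = 45078/66 = 683
56th selection = r + (56−1)·k = 231 + 55×683 = 231 + 37565 = 37796

37796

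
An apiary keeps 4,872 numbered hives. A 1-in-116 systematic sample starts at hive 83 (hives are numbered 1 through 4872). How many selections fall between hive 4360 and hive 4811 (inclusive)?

4

k = 116
First selection ≥ 4360: 83 + ⌈(4360−83)/116⌉·116 = 83 + 37×116 = 4375
Last selection ≤ 4811: 83 + ⌊(4811−83)/116⌋·116 = 83 + 40×116 = 4723
Count = 40 − 37 + 1 = 4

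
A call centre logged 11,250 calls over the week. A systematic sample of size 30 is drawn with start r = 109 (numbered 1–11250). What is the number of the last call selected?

10984

k = 11250/30 = 375
30th selection = r + (30−1)·k = 109 + 29×375 = 109 + 10875 = 10984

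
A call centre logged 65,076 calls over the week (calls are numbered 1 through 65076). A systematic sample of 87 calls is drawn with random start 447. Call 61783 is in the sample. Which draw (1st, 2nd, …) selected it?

k = 65076/87 = 748
position = (61783 − 447)/748 + 1 = 61336/748 + 1 = 82 + 1 = 83

83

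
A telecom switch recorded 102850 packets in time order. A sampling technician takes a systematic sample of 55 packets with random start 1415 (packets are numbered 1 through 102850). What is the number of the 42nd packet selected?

k = 102850/55 = 1870
42nd selection = r + (42−1)·k = 1415 + 41×1870 = 1415 + 76670 = 78085

78085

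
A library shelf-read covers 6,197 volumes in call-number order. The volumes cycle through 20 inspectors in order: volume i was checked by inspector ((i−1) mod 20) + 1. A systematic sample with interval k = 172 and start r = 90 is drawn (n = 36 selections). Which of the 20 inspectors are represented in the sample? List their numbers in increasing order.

Consecutive selections differ by k = 172, so their inspector numbers differ by 172 mod 20 = 12.
gcd(172, 20) = 4, so the sample visits 20/4 = 5 distinct residues mod 20.
Start 90 is inspector 10; the inspectors hit are 2, 6, 10, 14, 18.

2, 6, 10, 14, 18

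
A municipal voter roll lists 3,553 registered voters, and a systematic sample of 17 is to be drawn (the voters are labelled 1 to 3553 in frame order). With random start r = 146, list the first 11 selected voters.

146, 355, 564, 773, 982, 1191, 1400, 1609, 1818, 2027, 2236

k = N/n = 3553/17 = 209
voter 1: 146
voter 2: 146 + 209 = 355
voter 3: 355 + 209 = 564
voter 4: 564 + 209 = 773
voter 5: 773 + 209 = 982
voter 6: 982 + 209 = 1191
voter 7: 1191 + 209 = 1400
voter 8: 1400 + 209 = 1609
voter 9: 1609 + 209 = 1818
voter 10: 1818 + 209 = 2027
voter 11: 2027 + 209 = 2236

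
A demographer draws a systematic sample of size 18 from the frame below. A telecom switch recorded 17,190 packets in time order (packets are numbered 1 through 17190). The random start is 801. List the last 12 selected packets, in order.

k = N/n = 17190/18 = 955
7th selection = 801 + 6×955 = 6531
8th: 6531 + 955 = 7486
9th: 7486 + 955 = 8441
10th: 8441 + 955 = 9396
11th: 9396 + 955 = 10351
12th: 10351 + 955 = 11306
13th: 11306 + 955 = 12261
14th: 12261 + 955 = 13216
15th: 13216 + 955 = 14171
16th: 14171 + 955 = 15126
17th: 15126 + 955 = 16081
18th: 16081 + 955 = 17036

6531, 7486, 8441, 9396, 10351, 11306, 12261, 13216, 14171, 15126, 16081, 17036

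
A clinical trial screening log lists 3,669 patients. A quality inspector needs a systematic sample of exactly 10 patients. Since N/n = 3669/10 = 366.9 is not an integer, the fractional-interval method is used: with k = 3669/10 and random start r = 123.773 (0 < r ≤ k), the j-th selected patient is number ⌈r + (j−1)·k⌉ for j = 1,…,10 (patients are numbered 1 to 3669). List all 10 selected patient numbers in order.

124, 491, 858, 1225, 1592, 1959, 2326, 2693, 3059, 3426

j=1: r + 0k = 123.773 → ⌈·⌉ = 124
j=2: r + 1k = 490.673 → ⌈·⌉ = 491
j=3: r + 2k = 857.573 → ⌈·⌉ = 858
j=4: r + 3k = 1224.473 → ⌈·⌉ = 1225
j=5: r + 4k = 1591.373 → ⌈·⌉ = 1592
j=6: r + 5k = 1958.273 → ⌈·⌉ = 1959
j=7: r + 6k = 2325.173 → ⌈·⌉ = 2326
j=8: r + 7k = 2692.073 → ⌈·⌉ = 2693
j=9: r + 8k = 3058.973 → ⌈·⌉ = 3059
j=10: r + 9k = 3425.873 → ⌈·⌉ = 3426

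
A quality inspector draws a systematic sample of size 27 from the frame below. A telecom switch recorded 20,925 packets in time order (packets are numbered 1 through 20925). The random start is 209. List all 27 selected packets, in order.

k = N/n = 20925/27 = 775
packet 1: 209
packet 2: 209 + 775 = 984
packet 3: 984 + 775 = 1759
packet 4: 1759 + 775 = 2534
packet 5: 2534 + 775 = 3309
packet 6: 3309 + 775 = 4084
packet 7: 4084 + 775 = 4859
packet 8: 4859 + 775 = 5634
packet 9: 5634 + 775 = 6409
packet 10: 6409 + 775 = 7184
packet 11: 7184 + 775 = 7959
packet 12: 7959 + 775 = 8734
packet 13: 8734 + 775 = 9509
packet 14: 9509 + 775 = 10284
packet 15: 10284 + 775 = 11059
packet 16: 11059 + 775 = 11834
packet 17: 11834 + 775 = 12609
packet 18: 12609 + 775 = 13384
packet 19: 13384 + 775 = 14159
packet 20: 14159 + 775 = 14934
packet 21: 14934 + 775 = 15709
packet 22: 15709 + 775 = 16484
packet 23: 16484 + 775 = 17259
packet 24: 17259 + 775 = 18034
packet 25: 18034 + 775 = 18809
packet 26: 18809 + 775 = 19584
packet 27: 19584 + 775 = 20359

209, 984, 1759, 2534, 3309, 4084, 4859, 5634, 6409, 7184, 7959, 8734, 9509, 10284, 11059, 11834, 12609, 13384, 14159, 14934, 15709, 16484, 17259, 18034, 18809, 19584, 20359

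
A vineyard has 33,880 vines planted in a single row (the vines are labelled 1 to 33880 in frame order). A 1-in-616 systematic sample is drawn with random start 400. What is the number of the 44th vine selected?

k = 616
44th selection = r + (44−1)·k = 400 + 43×616 = 400 + 26488 = 26888

26888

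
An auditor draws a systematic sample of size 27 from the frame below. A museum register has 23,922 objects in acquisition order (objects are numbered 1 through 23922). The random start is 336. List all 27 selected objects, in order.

336, 1222, 2108, 2994, 3880, 4766, 5652, 6538, 7424, 8310, 9196, 10082, 10968, 11854, 12740, 13626, 14512, 15398, 16284, 17170, 18056, 18942, 19828, 20714, 21600, 22486, 23372

k = N/n = 23922/27 = 886
object 1: 336
object 2: 336 + 886 = 1222
object 3: 1222 + 886 = 2108
object 4: 2108 + 886 = 2994
object 5: 2994 + 886 = 3880
object 6: 3880 + 886 = 4766
object 7: 4766 + 886 = 5652
object 8: 5652 + 886 = 6538
object 9: 6538 + 886 = 7424
object 10: 7424 + 886 = 8310
object 11: 8310 + 886 = 9196
object 12: 9196 + 886 = 10082
object 13: 10082 + 886 = 10968
object 14: 10968 + 886 = 11854
object 15: 11854 + 886 = 12740
object 16: 12740 + 886 = 13626
object 17: 13626 + 886 = 14512
object 18: 14512 + 886 = 15398
object 19: 15398 + 886 = 16284
object 20: 16284 + 886 = 17170
object 21: 17170 + 886 = 18056
object 22: 18056 + 886 = 18942
object 23: 18942 + 886 = 19828
object 24: 19828 + 886 = 20714
object 25: 20714 + 886 = 21600
object 26: 21600 + 886 = 22486
object 27: 22486 + 886 = 23372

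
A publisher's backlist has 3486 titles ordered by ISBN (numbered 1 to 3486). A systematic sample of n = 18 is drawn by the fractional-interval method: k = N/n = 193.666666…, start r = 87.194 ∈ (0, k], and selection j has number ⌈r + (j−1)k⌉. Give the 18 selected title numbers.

88, 281, 475, 669, 862, 1056, 1250, 1443, 1637, 1831, 2024, 2218, 2412, 2605, 2799, 2993, 3186, 3380

j=1: r + 0k = 87.194 → ⌈·⌉ = 88
j=2: r + 1k = 280.860666… → ⌈·⌉ = 281
j=3: r + 2k = 474.527333… → ⌈·⌉ = 475
j=4: r + 3k = 668.194 → ⌈·⌉ = 669
j=5: r + 4k = 861.860666… → ⌈·⌉ = 862
j=6: r + 5k = 1055.527333… → ⌈·⌉ = 1056
j=7: r + 6k = 1249.194 → ⌈·⌉ = 1250
j=8: r + 7k = 1442.860666… → ⌈·⌉ = 1443
j=9: r + 8k = 1636.527333… → ⌈·⌉ = 1637
j=10: r + 9k = 1830.194 → ⌈·⌉ = 1831
j=11: r + 10k = 2023.860666… → ⌈·⌉ = 2024
j=12: r + 11k = 2217.527333… → ⌈·⌉ = 2218
j=13: r + 12k = 2411.194 → ⌈·⌉ = 2412
j=14: r + 13k = 2604.860666… → ⌈·⌉ = 2605
j=15: r + 14k = 2798.527333… → ⌈·⌉ = 2799
j=16: r + 15k = 2992.194 → ⌈·⌉ = 2993
j=17: r + 16k = 3185.860666… → ⌈·⌉ = 3186
j=18: r + 17k = 3379.527333… → ⌈·⌉ = 3380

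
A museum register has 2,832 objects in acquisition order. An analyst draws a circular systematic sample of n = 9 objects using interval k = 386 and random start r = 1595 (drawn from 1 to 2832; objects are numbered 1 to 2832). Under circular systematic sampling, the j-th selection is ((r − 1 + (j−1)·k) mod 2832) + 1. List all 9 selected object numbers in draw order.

1595, 1981, 2367, 2753, 307, 693, 1079, 1465, 1851

Selection 1: 1595
Selection 2: 1595 + 386 = 1981
Selection 3: 1981 + 386 = 2367
Selection 4: 2367 + 386 = 2753
Selection 5: 2753 + 386 = 3139 → 3139 − 2832 = 307
Selection 6: 307 + 386 = 693
Selection 7: 693 + 386 = 1079
Selection 8: 1079 + 386 = 1465
Selection 9: 1465 + 386 = 1851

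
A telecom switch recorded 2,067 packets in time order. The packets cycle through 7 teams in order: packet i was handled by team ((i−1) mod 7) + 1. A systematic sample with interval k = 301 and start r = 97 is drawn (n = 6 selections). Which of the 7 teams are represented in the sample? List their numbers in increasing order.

Consecutive selections differ by k = 301, so their team numbers differ by 301 mod 7 = 0.
gcd(301, 7) = 7, so the sample visits 7/7 = 1 distinct residues mod 7.
Start 97 is team 6; the teams hit are 6.

6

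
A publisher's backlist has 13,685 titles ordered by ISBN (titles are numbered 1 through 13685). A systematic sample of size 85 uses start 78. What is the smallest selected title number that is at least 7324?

k = 13685/85 = 161
Steps past start: ⌈(7324 − 78)/161⌉ = ⌈7246/161⌉ = 46
Selected title: 78 + 46×161 = 7484

7484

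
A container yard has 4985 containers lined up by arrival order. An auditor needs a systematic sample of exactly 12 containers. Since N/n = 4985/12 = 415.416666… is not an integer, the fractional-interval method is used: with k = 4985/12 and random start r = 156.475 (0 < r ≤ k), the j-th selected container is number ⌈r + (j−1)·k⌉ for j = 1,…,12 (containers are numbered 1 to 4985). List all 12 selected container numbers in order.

157, 572, 988, 1403, 1819, 2234, 2649, 3065, 3480, 3896, 4311, 4727

j=1: r + 0k = 156.475 → ⌈·⌉ = 157
j=2: r + 1k = 571.891666… → ⌈·⌉ = 572
j=3: r + 2k = 987.308333… → ⌈·⌉ = 988
j=4: r + 3k = 1402.725 → ⌈·⌉ = 1403
j=5: r + 4k = 1818.141666… → ⌈·⌉ = 1819
j=6: r + 5k = 2233.558333… → ⌈·⌉ = 2234
j=7: r + 6k = 2648.975 → ⌈·⌉ = 2649
j=8: r + 7k = 3064.391666… → ⌈·⌉ = 3065
j=9: r + 8k = 3479.808333… → ⌈·⌉ = 3480
j=10: r + 9k = 3895.225 → ⌈·⌉ = 3896
j=11: r + 10k = 4310.641666… → ⌈·⌉ = 4311
j=12: r + 11k = 4726.058333… → ⌈·⌉ = 4727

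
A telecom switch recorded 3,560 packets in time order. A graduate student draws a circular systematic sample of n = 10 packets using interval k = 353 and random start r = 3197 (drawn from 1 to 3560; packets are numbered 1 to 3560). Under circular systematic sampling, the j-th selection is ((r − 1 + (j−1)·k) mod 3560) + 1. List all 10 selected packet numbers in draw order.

Selection 1: 3197
Selection 2: 3197 + 353 = 3550
Selection 3: 3550 + 353 = 3903 → 3903 − 3560 = 343
Selection 4: 343 + 353 = 696
Selection 5: 696 + 353 = 1049
Selection 6: 1049 + 353 = 1402
Selection 7: 1402 + 353 = 1755
Selection 8: 1755 + 353 = 2108
Selection 9: 2108 + 353 = 2461
Selection 10: 2461 + 353 = 2814

3197, 3550, 343, 696, 1049, 1402, 1755, 2108, 2461, 2814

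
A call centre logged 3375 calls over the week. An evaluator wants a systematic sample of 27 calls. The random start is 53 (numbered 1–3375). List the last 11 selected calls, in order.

k = N/n = 3375/27 = 125
17th selection = 53 + 16×125 = 2053
18th: 2053 + 125 = 2178
19th: 2178 + 125 = 2303
20th: 2303 + 125 = 2428
21st: 2428 + 125 = 2553
22nd: 2553 + 125 = 2678
23rd: 2678 + 125 = 2803
24th: 2803 + 125 = 2928
25th: 2928 + 125 = 3053
26th: 3053 + 125 = 3178
27th: 3178 + 125 = 3303

2053, 2178, 2303, 2428, 2553, 2678, 2803, 2928, 3053, 3178, 3303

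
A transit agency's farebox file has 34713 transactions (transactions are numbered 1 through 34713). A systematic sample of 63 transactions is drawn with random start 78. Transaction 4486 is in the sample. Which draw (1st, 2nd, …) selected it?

k = 34713/63 = 551
position = (4486 − 78)/551 + 1 = 4408/551 + 1 = 8 + 1 = 9

9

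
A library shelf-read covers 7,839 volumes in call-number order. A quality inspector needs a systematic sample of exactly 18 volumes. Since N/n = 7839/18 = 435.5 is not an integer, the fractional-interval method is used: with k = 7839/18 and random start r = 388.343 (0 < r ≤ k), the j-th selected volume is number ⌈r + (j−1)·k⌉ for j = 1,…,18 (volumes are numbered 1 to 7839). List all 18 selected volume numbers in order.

j=1: r + 0k = 388.343 → ⌈·⌉ = 389
j=2: r + 1k = 823.843 → ⌈·⌉ = 824
j=3: r + 2k = 1259.343 → ⌈·⌉ = 1260
j=4: r + 3k = 1694.843 → ⌈·⌉ = 1695
j=5: r + 4k = 2130.343 → ⌈·⌉ = 2131
j=6: r + 5k = 2565.843 → ⌈·⌉ = 2566
j=7: r + 6k = 3001.343 → ⌈·⌉ = 3002
j=8: r + 7k = 3436.843 → ⌈·⌉ = 3437
j=9: r + 8k = 3872.343 → ⌈·⌉ = 3873
j=10: r + 9k = 4307.843 → ⌈·⌉ = 4308
j=11: r + 10k = 4743.343 → ⌈·⌉ = 4744
j=12: r + 11k = 5178.843 → ⌈·⌉ = 5179
j=13: r + 12k = 5614.343 → ⌈·⌉ = 5615
j=14: r + 13k = 6049.843 → ⌈·⌉ = 6050
j=15: r + 14k = 6485.343 → ⌈·⌉ = 6486
j=16: r + 15k = 6920.843 → ⌈·⌉ = 6921
j=17: r + 16k = 7356.343 → ⌈·⌉ = 7357
j=18: r + 17k = 7791.843 → ⌈·⌉ = 7792

389, 824, 1260, 1695, 2131, 2566, 3002, 3437, 3873, 4308, 4744, 5179, 5615, 6050, 6486, 6921, 7357, 7792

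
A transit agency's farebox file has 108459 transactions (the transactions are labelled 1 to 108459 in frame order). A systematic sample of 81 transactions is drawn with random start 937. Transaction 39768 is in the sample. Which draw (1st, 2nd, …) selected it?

30

k = 108459/81 = 1339
position = (39768 − 937)/1339 + 1 = 38831/1339 + 1 = 29 + 1 = 30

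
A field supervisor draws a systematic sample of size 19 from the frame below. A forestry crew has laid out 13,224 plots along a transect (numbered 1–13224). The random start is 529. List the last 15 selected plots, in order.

k = N/n = 13224/19 = 696
5th selection = 529 + 4×696 = 3313
6th: 3313 + 696 = 4009
7th: 4009 + 696 = 4705
8th: 4705 + 696 = 5401
9th: 5401 + 696 = 6097
10th: 6097 + 696 = 6793
11th: 6793 + 696 = 7489
12th: 7489 + 696 = 8185
13th: 8185 + 696 = 8881
14th: 8881 + 696 = 9577
15th: 9577 + 696 = 10273
16th: 10273 + 696 = 10969
17th: 10969 + 696 = 11665
18th: 11665 + 696 = 12361
19th: 12361 + 696 = 13057

3313, 4009, 4705, 5401, 6097, 6793, 7489, 8185, 8881, 9577, 10273, 10969, 11665, 12361, 13057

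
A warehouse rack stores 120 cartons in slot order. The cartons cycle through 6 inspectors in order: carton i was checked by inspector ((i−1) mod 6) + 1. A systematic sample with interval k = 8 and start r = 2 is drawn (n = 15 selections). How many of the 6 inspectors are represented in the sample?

Consecutive selections differ by k = 8, so their inspector numbers differ by 8 mod 6 = 2.
gcd(8, 6) = 2, so the sample visits 6/2 = 3 distinct residues mod 6.
Start 2 is inspector 2; the inspectors hit are 2, 4, 6.

3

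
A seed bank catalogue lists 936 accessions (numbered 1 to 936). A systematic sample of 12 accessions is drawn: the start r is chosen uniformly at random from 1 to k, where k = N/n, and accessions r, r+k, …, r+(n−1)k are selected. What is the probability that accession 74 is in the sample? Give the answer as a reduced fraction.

k = 936/12 = 78.
Accession 74 is selected iff r ≡ 74 (mod 78); exactly one such r in {1,…,78}.
Inclusion probability = 1/78.

1/78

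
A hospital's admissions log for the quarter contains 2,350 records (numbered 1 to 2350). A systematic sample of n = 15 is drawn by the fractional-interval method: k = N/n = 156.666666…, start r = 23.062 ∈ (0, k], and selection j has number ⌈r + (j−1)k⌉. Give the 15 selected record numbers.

j=1: r + 0k = 23.062 → ⌈·⌉ = 24
j=2: r + 1k = 179.728666… → ⌈·⌉ = 180
j=3: r + 2k = 336.395333… → ⌈·⌉ = 337
j=4: r + 3k = 493.062 → ⌈·⌉ = 494
j=5: r + 4k = 649.728666… → ⌈·⌉ = 650
j=6: r + 5k = 806.395333… → ⌈·⌉ = 807
j=7: r + 6k = 963.062 → ⌈·⌉ = 964
j=8: r + 7k = 1119.728666… → ⌈·⌉ = 1120
j=9: r + 8k = 1276.395333… → ⌈·⌉ = 1277
j=10: r + 9k = 1433.062 → ⌈·⌉ = 1434
j=11: r + 10k = 1589.728666… → ⌈·⌉ = 1590
j=12: r + 11k = 1746.395333… → ⌈·⌉ = 1747
j=13: r + 12k = 1903.062 → ⌈·⌉ = 1904
j=14: r + 13k = 2059.728666… → ⌈·⌉ = 2060
j=15: r + 14k = 2216.395333… → ⌈·⌉ = 2217

24, 180, 337, 494, 650, 807, 964, 1120, 1277, 1434, 1590, 1747, 1904, 2060, 2217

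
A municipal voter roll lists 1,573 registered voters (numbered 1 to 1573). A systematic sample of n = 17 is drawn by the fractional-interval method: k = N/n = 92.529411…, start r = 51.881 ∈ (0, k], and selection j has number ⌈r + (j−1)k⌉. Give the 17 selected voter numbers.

52, 145, 237, 330, 422, 515, 608, 700, 793, 885, 978, 1070, 1163, 1255, 1348, 1440, 1533

j=1: r + 0k = 51.881 → ⌈·⌉ = 52
j=2: r + 1k = 144.410411… → ⌈·⌉ = 145
j=3: r + 2k = 236.939823… → ⌈·⌉ = 237
j=4: r + 3k = 329.469235… → ⌈·⌉ = 330
j=5: r + 4k = 421.998647… → ⌈·⌉ = 422
j=6: r + 5k = 514.528058… → ⌈·⌉ = 515
j=7: r + 6k = 607.057470… → ⌈·⌉ = 608
j=8: r + 7k = 699.586882… → ⌈·⌉ = 700
j=9: r + 8k = 792.116294… → ⌈·⌉ = 793
j=10: r + 9k = 884.645705… → ⌈·⌉ = 885
j=11: r + 10k = 977.175117… → ⌈·⌉ = 978
j=12: r + 11k = 1069.704529… → ⌈·⌉ = 1070
j=13: r + 12k = 1162.233941… → ⌈·⌉ = 1163
j=14: r + 13k = 1254.763352… → ⌈·⌉ = 1255
j=15: r + 14k = 1347.292764… → ⌈·⌉ = 1348
j=16: r + 15k = 1439.822176… → ⌈·⌉ = 1440
j=17: r + 16k = 1532.351588… → ⌈·⌉ = 1533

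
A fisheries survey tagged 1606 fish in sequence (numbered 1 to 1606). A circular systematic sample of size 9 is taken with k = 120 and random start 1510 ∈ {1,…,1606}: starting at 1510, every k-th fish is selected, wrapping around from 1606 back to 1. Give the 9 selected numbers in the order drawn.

Selection 1: 1510
Selection 2: 1510 + 120 = 1630 → 1630 − 1606 = 24
Selection 3: 24 + 120 = 144
Selection 4: 144 + 120 = 264
Selection 5: 264 + 120 = 384
Selection 6: 384 + 120 = 504
Selection 7: 504 + 120 = 624
Selection 8: 624 + 120 = 744
Selection 9: 744 + 120 = 864

1510, 24, 144, 264, 384, 504, 624, 744, 864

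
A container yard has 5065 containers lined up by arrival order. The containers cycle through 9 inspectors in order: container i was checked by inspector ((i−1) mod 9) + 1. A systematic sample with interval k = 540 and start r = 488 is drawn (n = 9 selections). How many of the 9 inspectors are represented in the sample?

Consecutive selections differ by k = 540, so their inspector numbers differ by 540 mod 9 = 0.
gcd(540, 9) = 9, so the sample visits 9/9 = 1 distinct residues mod 9.
Start 488 is inspector 2; the inspectors hit are 2.

1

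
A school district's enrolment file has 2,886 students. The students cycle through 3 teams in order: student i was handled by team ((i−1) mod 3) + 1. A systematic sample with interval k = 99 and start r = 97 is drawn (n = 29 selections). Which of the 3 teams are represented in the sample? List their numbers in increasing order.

1

Consecutive selections differ by k = 99, so their team numbers differ by 99 mod 3 = 0.
gcd(99, 3) = 3, so the sample visits 3/3 = 1 distinct residues mod 3.
Start 97 is team 1; the teams hit are 1.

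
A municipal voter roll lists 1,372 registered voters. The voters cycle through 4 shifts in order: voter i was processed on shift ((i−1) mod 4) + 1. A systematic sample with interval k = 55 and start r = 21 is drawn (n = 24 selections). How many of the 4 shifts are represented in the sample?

4

Consecutive selections differ by k = 55, so their shift numbers differ by 55 mod 4 = 3.
gcd(55, 4) = 1, so the sample visits 4/1 = 4 distinct residues mod 4.
Start 21 is shift 1; the shifts hit are 1, 2, 3, 4.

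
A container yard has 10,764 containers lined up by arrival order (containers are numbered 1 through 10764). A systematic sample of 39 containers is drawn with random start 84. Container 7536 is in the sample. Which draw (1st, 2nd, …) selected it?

k = 10764/39 = 276
position = (7536 − 84)/276 + 1 = 7452/276 + 1 = 27 + 1 = 28

28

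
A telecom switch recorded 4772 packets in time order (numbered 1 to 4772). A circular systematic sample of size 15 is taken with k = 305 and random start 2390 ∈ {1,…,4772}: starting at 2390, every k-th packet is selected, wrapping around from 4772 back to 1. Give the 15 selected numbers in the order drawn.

2390, 2695, 3000, 3305, 3610, 3915, 4220, 4525, 58, 363, 668, 973, 1278, 1583, 1888

Selection 1: 2390
Selection 2: 2390 + 305 = 2695
Selection 3: 2695 + 305 = 3000
Selection 4: 3000 + 305 = 3305
Selection 5: 3305 + 305 = 3610
Selection 6: 3610 + 305 = 3915
Selection 7: 3915 + 305 = 4220
Selection 8: 4220 + 305 = 4525
Selection 9: 4525 + 305 = 4830 → 4830 − 4772 = 58
Selection 10: 58 + 305 = 363
Selection 11: 363 + 305 = 668
Selection 12: 668 + 305 = 973
Selection 13: 973 + 305 = 1278
Selection 14: 1278 + 305 = 1583
Selection 15: 1583 + 305 = 1888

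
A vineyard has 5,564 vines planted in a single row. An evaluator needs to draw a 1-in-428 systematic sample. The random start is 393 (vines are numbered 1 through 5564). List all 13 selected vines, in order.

393, 821, 1249, 1677, 2105, 2533, 2961, 3389, 3817, 4245, 4673, 5101, 5529

vine 1: 393
vine 2: 393 + 428 = 821
vine 3: 821 + 428 = 1249
vine 4: 1249 + 428 = 1677
vine 5: 1677 + 428 = 2105
vine 6: 2105 + 428 = 2533
vine 7: 2533 + 428 = 2961
vine 8: 2961 + 428 = 3389
vine 9: 3389 + 428 = 3817
vine 10: 3817 + 428 = 4245
vine 11: 4245 + 428 = 4673
vine 12: 4673 + 428 = 5101
vine 13: 5101 + 428 = 5529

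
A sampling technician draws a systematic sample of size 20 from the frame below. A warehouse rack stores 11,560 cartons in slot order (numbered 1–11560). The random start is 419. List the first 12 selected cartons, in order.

k = N/n = 11560/20 = 578
carton 1: 419
carton 2: 419 + 578 = 997
carton 3: 997 + 578 = 1575
carton 4: 1575 + 578 = 2153
carton 5: 2153 + 578 = 2731
carton 6: 2731 + 578 = 3309
carton 7: 3309 + 578 = 3887
carton 8: 3887 + 578 = 4465
carton 9: 4465 + 578 = 5043
carton 10: 5043 + 578 = 5621
carton 11: 5621 + 578 = 6199
carton 12: 6199 + 578 = 6777

419, 997, 1575, 2153, 2731, 3309, 3887, 4465, 5043, 5621, 6199, 6777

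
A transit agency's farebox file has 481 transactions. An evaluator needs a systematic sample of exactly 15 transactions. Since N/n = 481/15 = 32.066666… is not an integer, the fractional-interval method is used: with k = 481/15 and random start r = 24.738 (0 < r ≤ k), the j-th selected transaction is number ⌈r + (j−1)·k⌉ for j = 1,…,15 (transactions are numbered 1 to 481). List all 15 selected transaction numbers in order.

j=1: r + 0k = 24.738 → ⌈·⌉ = 25
j=2: r + 1k = 56.804666… → ⌈·⌉ = 57
j=3: r + 2k = 88.871333… → ⌈·⌉ = 89
j=4: r + 3k = 120.938 → ⌈·⌉ = 121
j=5: r + 4k = 153.004666… → ⌈·⌉ = 154
j=6: r + 5k = 185.071333… → ⌈·⌉ = 186
j=7: r + 6k = 217.138 → ⌈·⌉ = 218
j=8: r + 7k = 249.204666… → ⌈·⌉ = 250
j=9: r + 8k = 281.271333… → ⌈·⌉ = 282
j=10: r + 9k = 313.338 → ⌈·⌉ = 314
j=11: r + 10k = 345.404666… → ⌈·⌉ = 346
j=12: r + 11k = 377.471333… → ⌈·⌉ = 378
j=13: r + 12k = 409.538 → ⌈·⌉ = 410
j=14: r + 13k = 441.604666… → ⌈·⌉ = 442
j=15: r + 14k = 473.671333… → ⌈·⌉ = 474

25, 57, 89, 121, 154, 186, 218, 250, 282, 314, 346, 378, 410, 442, 474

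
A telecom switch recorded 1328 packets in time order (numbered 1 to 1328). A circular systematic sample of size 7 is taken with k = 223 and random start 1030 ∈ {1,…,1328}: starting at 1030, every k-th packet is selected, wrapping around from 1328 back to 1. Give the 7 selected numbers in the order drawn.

Selection 1: 1030
Selection 2: 1030 + 223 = 1253
Selection 3: 1253 + 223 = 1476 → 1476 − 1328 = 148
Selection 4: 148 + 223 = 371
Selection 5: 371 + 223 = 594
Selection 6: 594 + 223 = 817
Selection 7: 817 + 223 = 1040

1030, 1253, 148, 371, 594, 817, 1040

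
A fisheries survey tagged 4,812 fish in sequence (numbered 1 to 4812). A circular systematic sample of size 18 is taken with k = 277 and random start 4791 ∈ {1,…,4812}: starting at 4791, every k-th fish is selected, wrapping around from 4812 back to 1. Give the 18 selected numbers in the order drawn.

Selection 1: 4791
Selection 2: 4791 + 277 = 5068 → 5068 − 4812 = 256
Selection 3: 256 + 277 = 533
Selection 4: 533 + 277 = 810
Selection 5: 810 + 277 = 1087
Selection 6: 1087 + 277 = 1364
Selection 7: 1364 + 277 = 1641
Selection 8: 1641 + 277 = 1918
Selection 9: 1918 + 277 = 2195
Selection 10: 2195 + 277 = 2472
Selection 11: 2472 + 277 = 2749
Selection 12: 2749 + 277 = 3026
Selection 13: 3026 + 277 = 3303
Selection 14: 3303 + 277 = 3580
Selection 15: 3580 + 277 = 3857
Selection 16: 3857 + 277 = 4134
Selection 17: 4134 + 277 = 4411
Selection 18: 4411 + 277 = 4688

4791, 256, 533, 810, 1087, 1364, 1641, 1918, 2195, 2472, 2749, 3026, 3303, 3580, 3857, 4134, 4411, 4688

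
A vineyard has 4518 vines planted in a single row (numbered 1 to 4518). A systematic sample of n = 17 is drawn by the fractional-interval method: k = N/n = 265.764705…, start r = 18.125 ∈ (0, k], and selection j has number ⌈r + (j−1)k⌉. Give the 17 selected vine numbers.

19, 284, 550, 816, 1082, 1347, 1613, 1879, 2145, 2411, 2676, 2942, 3208, 3474, 3739, 4005, 4271

j=1: r + 0k = 18.125 → ⌈·⌉ = 19
j=2: r + 1k = 283.889705… → ⌈·⌉ = 284
j=3: r + 2k = 549.654411… → ⌈·⌉ = 550
j=4: r + 3k = 815.419117… → ⌈·⌉ = 816
j=5: r + 4k = 1081.183823… → ⌈·⌉ = 1082
j=6: r + 5k = 1346.948529… → ⌈·⌉ = 1347
j=7: r + 6k = 1612.713235… → ⌈·⌉ = 1613
j=8: r + 7k = 1878.477941… → ⌈·⌉ = 1879
j=9: r + 8k = 2144.242647… → ⌈·⌉ = 2145
j=10: r + 9k = 2410.007352… → ⌈·⌉ = 2411
j=11: r + 10k = 2675.772058… → ⌈·⌉ = 2676
j=12: r + 11k = 2941.536764… → ⌈·⌉ = 2942
j=13: r + 12k = 3207.301470… → ⌈·⌉ = 3208
j=14: r + 13k = 3473.066176… → ⌈·⌉ = 3474
j=15: r + 14k = 3738.830882… → ⌈·⌉ = 3739
j=16: r + 15k = 4004.595588… → ⌈·⌉ = 4005
j=17: r + 16k = 4270.360294… → ⌈·⌉ = 4271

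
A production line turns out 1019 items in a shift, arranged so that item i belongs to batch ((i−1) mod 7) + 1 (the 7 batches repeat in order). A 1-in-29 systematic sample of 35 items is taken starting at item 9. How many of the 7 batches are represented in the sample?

7

Consecutive selections differ by k = 29, so their batch numbers differ by 29 mod 7 = 1.
gcd(29, 7) = 1, so the sample visits 7/1 = 7 distinct residues mod 7.
Start 9 is batch 2; the batches hit are 1, 2, 3, 4, 5, 6, 7.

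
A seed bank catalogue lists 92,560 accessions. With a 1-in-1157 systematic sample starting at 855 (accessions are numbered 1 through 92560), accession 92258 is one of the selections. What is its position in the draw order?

k = 1157
position = (92258 − 855)/1157 + 1 = 91403/1157 + 1 = 79 + 1 = 80

80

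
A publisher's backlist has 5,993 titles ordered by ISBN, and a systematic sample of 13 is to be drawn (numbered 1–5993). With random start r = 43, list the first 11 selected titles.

43, 504, 965, 1426, 1887, 2348, 2809, 3270, 3731, 4192, 4653

k = N/n = 5993/13 = 461
title 1: 43
title 2: 43 + 461 = 504
title 3: 504 + 461 = 965
title 4: 965 + 461 = 1426
title 5: 1426 + 461 = 1887
title 6: 1887 + 461 = 2348
title 7: 2348 + 461 = 2809
title 8: 2809 + 461 = 3270
title 9: 3270 + 461 = 3731
title 10: 3731 + 461 = 4192
title 11: 4192 + 461 = 4653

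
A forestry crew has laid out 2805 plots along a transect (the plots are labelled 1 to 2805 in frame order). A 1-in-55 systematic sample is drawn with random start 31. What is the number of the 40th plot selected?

2176

k = 55
40th selection = r + (40−1)·k = 31 + 39×55 = 31 + 2145 = 2176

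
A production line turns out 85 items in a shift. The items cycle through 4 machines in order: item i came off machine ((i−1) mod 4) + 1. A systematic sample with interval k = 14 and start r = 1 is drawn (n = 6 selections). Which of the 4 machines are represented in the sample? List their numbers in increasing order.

1, 3

Consecutive selections differ by k = 14, so their machine numbers differ by 14 mod 4 = 2.
gcd(14, 4) = 2, so the sample visits 4/2 = 2 distinct residues mod 4.
Start 1 is machine 1; the machines hit are 1, 3.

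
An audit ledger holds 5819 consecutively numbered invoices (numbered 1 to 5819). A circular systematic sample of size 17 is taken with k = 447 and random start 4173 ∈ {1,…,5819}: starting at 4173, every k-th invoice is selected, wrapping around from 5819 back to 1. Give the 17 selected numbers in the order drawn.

4173, 4620, 5067, 5514, 142, 589, 1036, 1483, 1930, 2377, 2824, 3271, 3718, 4165, 4612, 5059, 5506

Selection 1: 4173
Selection 2: 4173 + 447 = 4620
Selection 3: 4620 + 447 = 5067
Selection 4: 5067 + 447 = 5514
Selection 5: 5514 + 447 = 5961 → 5961 − 5819 = 142
Selection 6: 142 + 447 = 589
Selection 7: 589 + 447 = 1036
Selection 8: 1036 + 447 = 1483
Selection 9: 1483 + 447 = 1930
Selection 10: 1930 + 447 = 2377
Selection 11: 2377 + 447 = 2824
Selection 12: 2824 + 447 = 3271
Selection 13: 3271 + 447 = 3718
Selection 14: 3718 + 447 = 4165
Selection 15: 4165 + 447 = 4612
Selection 16: 4612 + 447 = 5059
Selection 17: 5059 + 447 = 5506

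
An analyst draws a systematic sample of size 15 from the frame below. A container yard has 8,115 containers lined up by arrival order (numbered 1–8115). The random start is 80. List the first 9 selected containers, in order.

k = N/n = 8115/15 = 541
container 1: 80
container 2: 80 + 541 = 621
container 3: 621 + 541 = 1162
container 4: 1162 + 541 = 1703
container 5: 1703 + 541 = 2244
container 6: 2244 + 541 = 2785
container 7: 2785 + 541 = 3326
container 8: 3326 + 541 = 3867
container 9: 3867 + 541 = 4408

80, 621, 1162, 1703, 2244, 2785, 3326, 3867, 4408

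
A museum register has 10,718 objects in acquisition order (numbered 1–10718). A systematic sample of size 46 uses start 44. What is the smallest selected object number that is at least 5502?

k = 10718/46 = 233
Steps past start: ⌈(5502 − 44)/233⌉ = ⌈5458/233⌉ = 24
Selected object: 44 + 24×233 = 5636

5636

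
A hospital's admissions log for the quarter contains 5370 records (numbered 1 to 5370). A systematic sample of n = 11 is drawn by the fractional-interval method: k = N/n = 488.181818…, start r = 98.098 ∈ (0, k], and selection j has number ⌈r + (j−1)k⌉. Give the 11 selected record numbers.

j=1: r + 0k = 98.098 → ⌈·⌉ = 99
j=2: r + 1k = 586.279818… → ⌈·⌉ = 587
j=3: r + 2k = 1074.461636… → ⌈·⌉ = 1075
j=4: r + 3k = 1562.643454… → ⌈·⌉ = 1563
j=5: r + 4k = 2050.825272… → ⌈·⌉ = 2051
j=6: r + 5k = 2539.007090… → ⌈·⌉ = 2540
j=7: r + 6k = 3027.188909… → ⌈·⌉ = 3028
j=8: r + 7k = 3515.370727… → ⌈·⌉ = 3516
j=9: r + 8k = 4003.552545… → ⌈·⌉ = 4004
j=10: r + 9k = 4491.734363… → ⌈·⌉ = 4492
j=11: r + 10k = 4979.916181… → ⌈·⌉ = 4980

99, 587, 1075, 1563, 2051, 2540, 3028, 3516, 4004, 4492, 4980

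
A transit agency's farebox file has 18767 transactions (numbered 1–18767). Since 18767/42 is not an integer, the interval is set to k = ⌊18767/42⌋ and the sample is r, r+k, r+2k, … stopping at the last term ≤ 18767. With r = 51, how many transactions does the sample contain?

k = ⌊18767/42⌋ = 446
Achieved size = ⌊(18767 − 51)/446⌋ + 1 = ⌊18716/446⌋ + 1 = 41 + 1 = 42
(last selection: 51 + 41×446 = 18337 ≤ 18767; next would be 18783 > 18767)

42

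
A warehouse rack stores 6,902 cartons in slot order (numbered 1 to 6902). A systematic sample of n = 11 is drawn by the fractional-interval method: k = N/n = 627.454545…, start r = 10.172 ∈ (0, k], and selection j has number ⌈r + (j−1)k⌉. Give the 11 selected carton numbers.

j=1: r + 0k = 10.172 → ⌈·⌉ = 11
j=2: r + 1k = 637.626545… → ⌈·⌉ = 638
j=3: r + 2k = 1265.081090… → ⌈·⌉ = 1266
j=4: r + 3k = 1892.535636… → ⌈·⌉ = 1893
j=5: r + 4k = 2519.990181… → ⌈·⌉ = 2520
j=6: r + 5k = 3147.444727… → ⌈·⌉ = 3148
j=7: r + 6k = 3774.899272… → ⌈·⌉ = 3775
j=8: r + 7k = 4402.353818… → ⌈·⌉ = 4403
j=9: r + 8k = 5029.808363… → ⌈·⌉ = 5030
j=10: r + 9k = 5657.262909… → ⌈·⌉ = 5658
j=11: r + 10k = 6284.717454… → ⌈·⌉ = 6285

11, 638, 1266, 1893, 2520, 3148, 3775, 4403, 5030, 5658, 6285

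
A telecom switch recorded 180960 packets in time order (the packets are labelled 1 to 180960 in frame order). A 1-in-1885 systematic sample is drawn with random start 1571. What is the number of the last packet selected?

k = 1885
96th selection = r + (96−1)·k = 1571 + 95×1885 = 1571 + 179075 = 180646

180646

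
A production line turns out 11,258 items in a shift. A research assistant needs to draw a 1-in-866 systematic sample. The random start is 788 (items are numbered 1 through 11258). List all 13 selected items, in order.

item 1: 788
item 2: 788 + 866 = 1654
item 3: 1654 + 866 = 2520
item 4: 2520 + 866 = 3386
item 5: 3386 + 866 = 4252
item 6: 4252 + 866 = 5118
item 7: 5118 + 866 = 5984
item 8: 5984 + 866 = 6850
item 9: 6850 + 866 = 7716
item 10: 7716 + 866 = 8582
item 11: 8582 + 866 = 9448
item 12: 9448 + 866 = 10314
item 13: 10314 + 866 = 11180

788, 1654, 2520, 3386, 4252, 5118, 5984, 6850, 7716, 8582, 9448, 10314, 11180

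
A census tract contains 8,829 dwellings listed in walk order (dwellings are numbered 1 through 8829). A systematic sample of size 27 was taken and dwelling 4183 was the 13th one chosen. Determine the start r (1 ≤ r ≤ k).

259

k = 8829/27 = 327
r = 4183 − (13−1)×327 = 4183 − 3924 = 259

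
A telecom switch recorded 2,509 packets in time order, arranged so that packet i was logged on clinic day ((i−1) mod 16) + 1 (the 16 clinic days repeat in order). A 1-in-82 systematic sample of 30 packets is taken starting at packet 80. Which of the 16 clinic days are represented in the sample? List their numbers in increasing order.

Consecutive selections differ by k = 82, so their clinic day numbers differ by 82 mod 16 = 2.
gcd(82, 16) = 2, so the sample visits 16/2 = 8 distinct residues mod 16.
Start 80 is clinic day 16; the clinic days hit are 2, 4, 6, 8, 10, 12, 14, 16.

2, 4, 6, 8, 10, 12, 14, 16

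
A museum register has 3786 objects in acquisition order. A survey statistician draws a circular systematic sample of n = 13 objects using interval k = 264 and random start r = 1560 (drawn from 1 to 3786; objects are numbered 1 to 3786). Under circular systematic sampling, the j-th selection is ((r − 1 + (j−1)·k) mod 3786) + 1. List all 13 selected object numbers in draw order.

1560, 1824, 2088, 2352, 2616, 2880, 3144, 3408, 3672, 150, 414, 678, 942

Selection 1: 1560
Selection 2: 1560 + 264 = 1824
Selection 3: 1824 + 264 = 2088
Selection 4: 2088 + 264 = 2352
Selection 5: 2352 + 264 = 2616
Selection 6: 2616 + 264 = 2880
Selection 7: 2880 + 264 = 3144
Selection 8: 3144 + 264 = 3408
Selection 9: 3408 + 264 = 3672
Selection 10: 3672 + 264 = 3936 → 3936 − 3786 = 150
Selection 11: 150 + 264 = 414
Selection 12: 414 + 264 = 678
Selection 13: 678 + 264 = 942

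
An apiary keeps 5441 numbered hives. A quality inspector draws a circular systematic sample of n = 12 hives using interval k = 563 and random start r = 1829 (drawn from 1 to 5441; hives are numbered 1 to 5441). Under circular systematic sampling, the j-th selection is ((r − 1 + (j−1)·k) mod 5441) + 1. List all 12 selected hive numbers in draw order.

1829, 2392, 2955, 3518, 4081, 4644, 5207, 329, 892, 1455, 2018, 2581

Selection 1: 1829
Selection 2: 1829 + 563 = 2392
Selection 3: 2392 + 563 = 2955
Selection 4: 2955 + 563 = 3518
Selection 5: 3518 + 563 = 4081
Selection 6: 4081 + 563 = 4644
Selection 7: 4644 + 563 = 5207
Selection 8: 5207 + 563 = 5770 → 5770 − 5441 = 329
Selection 9: 329 + 563 = 892
Selection 10: 892 + 563 = 1455
Selection 11: 1455 + 563 = 2018
Selection 12: 2018 + 563 = 2581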